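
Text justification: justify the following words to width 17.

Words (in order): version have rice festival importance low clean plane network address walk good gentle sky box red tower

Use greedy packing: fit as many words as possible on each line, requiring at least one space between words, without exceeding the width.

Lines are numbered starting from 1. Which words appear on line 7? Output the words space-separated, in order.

Line 1: ['version', 'have', 'rice'] (min_width=17, slack=0)
Line 2: ['festival'] (min_width=8, slack=9)
Line 3: ['importance', 'low'] (min_width=14, slack=3)
Line 4: ['clean', 'plane'] (min_width=11, slack=6)
Line 5: ['network', 'address'] (min_width=15, slack=2)
Line 6: ['walk', 'good', 'gentle'] (min_width=16, slack=1)
Line 7: ['sky', 'box', 'red', 'tower'] (min_width=17, slack=0)

Answer: sky box red tower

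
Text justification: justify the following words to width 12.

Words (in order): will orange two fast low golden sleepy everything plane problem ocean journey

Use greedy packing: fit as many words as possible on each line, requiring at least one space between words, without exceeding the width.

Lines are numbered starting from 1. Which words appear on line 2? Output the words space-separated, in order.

Line 1: ['will', 'orange'] (min_width=11, slack=1)
Line 2: ['two', 'fast', 'low'] (min_width=12, slack=0)
Line 3: ['golden'] (min_width=6, slack=6)
Line 4: ['sleepy'] (min_width=6, slack=6)
Line 5: ['everything'] (min_width=10, slack=2)
Line 6: ['plane'] (min_width=5, slack=7)
Line 7: ['problem'] (min_width=7, slack=5)
Line 8: ['ocean'] (min_width=5, slack=7)
Line 9: ['journey'] (min_width=7, slack=5)

Answer: two fast low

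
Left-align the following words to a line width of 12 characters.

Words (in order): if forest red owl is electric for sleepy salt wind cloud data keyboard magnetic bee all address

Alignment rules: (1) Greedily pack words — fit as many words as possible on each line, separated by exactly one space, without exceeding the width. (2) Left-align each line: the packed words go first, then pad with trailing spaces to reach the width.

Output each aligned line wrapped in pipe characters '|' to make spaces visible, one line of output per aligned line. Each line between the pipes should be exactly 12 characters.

Line 1: ['if', 'forest'] (min_width=9, slack=3)
Line 2: ['red', 'owl', 'is'] (min_width=10, slack=2)
Line 3: ['electric', 'for'] (min_width=12, slack=0)
Line 4: ['sleepy', 'salt'] (min_width=11, slack=1)
Line 5: ['wind', 'cloud'] (min_width=10, slack=2)
Line 6: ['data'] (min_width=4, slack=8)
Line 7: ['keyboard'] (min_width=8, slack=4)
Line 8: ['magnetic', 'bee'] (min_width=12, slack=0)
Line 9: ['all', 'address'] (min_width=11, slack=1)

Answer: |if forest   |
|red owl is  |
|electric for|
|sleepy salt |
|wind cloud  |
|data        |
|keyboard    |
|magnetic bee|
|all address |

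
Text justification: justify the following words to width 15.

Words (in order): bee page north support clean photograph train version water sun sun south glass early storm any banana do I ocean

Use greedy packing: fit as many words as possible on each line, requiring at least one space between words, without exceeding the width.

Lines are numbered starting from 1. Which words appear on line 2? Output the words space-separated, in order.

Answer: support clean

Derivation:
Line 1: ['bee', 'page', 'north'] (min_width=14, slack=1)
Line 2: ['support', 'clean'] (min_width=13, slack=2)
Line 3: ['photograph'] (min_width=10, slack=5)
Line 4: ['train', 'version'] (min_width=13, slack=2)
Line 5: ['water', 'sun', 'sun'] (min_width=13, slack=2)
Line 6: ['south', 'glass'] (min_width=11, slack=4)
Line 7: ['early', 'storm', 'any'] (min_width=15, slack=0)
Line 8: ['banana', 'do', 'I'] (min_width=11, slack=4)
Line 9: ['ocean'] (min_width=5, slack=10)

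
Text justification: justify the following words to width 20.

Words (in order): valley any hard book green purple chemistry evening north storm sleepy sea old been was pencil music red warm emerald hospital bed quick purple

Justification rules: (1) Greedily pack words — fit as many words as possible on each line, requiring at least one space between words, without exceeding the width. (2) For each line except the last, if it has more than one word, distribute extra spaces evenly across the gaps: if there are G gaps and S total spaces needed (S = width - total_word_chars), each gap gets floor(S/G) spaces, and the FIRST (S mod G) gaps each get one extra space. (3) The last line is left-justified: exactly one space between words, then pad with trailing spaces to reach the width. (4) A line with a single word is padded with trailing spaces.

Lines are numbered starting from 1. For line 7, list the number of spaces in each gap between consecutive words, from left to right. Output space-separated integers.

Line 1: ['valley', 'any', 'hard', 'book'] (min_width=20, slack=0)
Line 2: ['green', 'purple'] (min_width=12, slack=8)
Line 3: ['chemistry', 'evening'] (min_width=17, slack=3)
Line 4: ['north', 'storm', 'sleepy'] (min_width=18, slack=2)
Line 5: ['sea', 'old', 'been', 'was'] (min_width=16, slack=4)
Line 6: ['pencil', 'music', 'red'] (min_width=16, slack=4)
Line 7: ['warm', 'emerald'] (min_width=12, slack=8)
Line 8: ['hospital', 'bed', 'quick'] (min_width=18, slack=2)
Line 9: ['purple'] (min_width=6, slack=14)

Answer: 9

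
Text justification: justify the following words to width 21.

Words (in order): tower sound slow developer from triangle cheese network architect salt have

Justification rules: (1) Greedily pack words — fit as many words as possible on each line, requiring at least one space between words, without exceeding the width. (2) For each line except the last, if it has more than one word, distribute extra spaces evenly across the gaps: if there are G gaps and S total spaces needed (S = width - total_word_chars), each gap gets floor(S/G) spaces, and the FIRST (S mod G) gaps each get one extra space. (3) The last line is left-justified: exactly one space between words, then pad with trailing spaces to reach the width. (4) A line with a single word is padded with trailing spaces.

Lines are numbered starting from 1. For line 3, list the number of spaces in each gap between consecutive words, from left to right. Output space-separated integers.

Answer: 7

Derivation:
Line 1: ['tower', 'sound', 'slow'] (min_width=16, slack=5)
Line 2: ['developer', 'from'] (min_width=14, slack=7)
Line 3: ['triangle', 'cheese'] (min_width=15, slack=6)
Line 4: ['network', 'architect'] (min_width=17, slack=4)
Line 5: ['salt', 'have'] (min_width=9, slack=12)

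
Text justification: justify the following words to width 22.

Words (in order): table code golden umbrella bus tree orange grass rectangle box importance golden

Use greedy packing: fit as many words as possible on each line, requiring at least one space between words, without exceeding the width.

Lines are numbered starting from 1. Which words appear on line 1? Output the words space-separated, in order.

Line 1: ['table', 'code', 'golden'] (min_width=17, slack=5)
Line 2: ['umbrella', 'bus', 'tree'] (min_width=17, slack=5)
Line 3: ['orange', 'grass', 'rectangle'] (min_width=22, slack=0)
Line 4: ['box', 'importance', 'golden'] (min_width=21, slack=1)

Answer: table code golden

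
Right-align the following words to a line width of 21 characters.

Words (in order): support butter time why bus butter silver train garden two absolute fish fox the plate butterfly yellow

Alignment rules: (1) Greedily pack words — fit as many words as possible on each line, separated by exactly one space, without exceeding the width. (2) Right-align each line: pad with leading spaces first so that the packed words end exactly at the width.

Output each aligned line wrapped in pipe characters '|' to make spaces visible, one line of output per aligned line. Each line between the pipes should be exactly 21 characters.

Line 1: ['support', 'butter', 'time'] (min_width=19, slack=2)
Line 2: ['why', 'bus', 'butter', 'silver'] (min_width=21, slack=0)
Line 3: ['train', 'garden', 'two'] (min_width=16, slack=5)
Line 4: ['absolute', 'fish', 'fox', 'the'] (min_width=21, slack=0)
Line 5: ['plate', 'butterfly'] (min_width=15, slack=6)
Line 6: ['yellow'] (min_width=6, slack=15)

Answer: |  support butter time|
|why bus butter silver|
|     train garden two|
|absolute fish fox the|
|      plate butterfly|
|               yellow|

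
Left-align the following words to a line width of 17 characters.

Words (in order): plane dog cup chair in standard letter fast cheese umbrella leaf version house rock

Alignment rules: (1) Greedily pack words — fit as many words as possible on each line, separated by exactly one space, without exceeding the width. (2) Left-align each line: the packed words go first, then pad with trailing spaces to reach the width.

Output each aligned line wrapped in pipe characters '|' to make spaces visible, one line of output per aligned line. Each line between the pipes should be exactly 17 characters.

Line 1: ['plane', 'dog', 'cup'] (min_width=13, slack=4)
Line 2: ['chair', 'in', 'standard'] (min_width=17, slack=0)
Line 3: ['letter', 'fast'] (min_width=11, slack=6)
Line 4: ['cheese', 'umbrella'] (min_width=15, slack=2)
Line 5: ['leaf', 'version'] (min_width=12, slack=5)
Line 6: ['house', 'rock'] (min_width=10, slack=7)

Answer: |plane dog cup    |
|chair in standard|
|letter fast      |
|cheese umbrella  |
|leaf version     |
|house rock       |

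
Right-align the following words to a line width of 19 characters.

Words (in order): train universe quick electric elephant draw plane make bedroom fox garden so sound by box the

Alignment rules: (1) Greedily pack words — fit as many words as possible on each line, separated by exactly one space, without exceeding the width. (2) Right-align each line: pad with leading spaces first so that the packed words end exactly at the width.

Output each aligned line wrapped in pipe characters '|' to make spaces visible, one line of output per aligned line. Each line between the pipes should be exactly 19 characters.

Line 1: ['train', 'universe'] (min_width=14, slack=5)
Line 2: ['quick', 'electric'] (min_width=14, slack=5)
Line 3: ['elephant', 'draw', 'plane'] (min_width=19, slack=0)
Line 4: ['make', 'bedroom', 'fox'] (min_width=16, slack=3)
Line 5: ['garden', 'so', 'sound', 'by'] (min_width=18, slack=1)
Line 6: ['box', 'the'] (min_width=7, slack=12)

Answer: |     train universe|
|     quick electric|
|elephant draw plane|
|   make bedroom fox|
| garden so sound by|
|            box the|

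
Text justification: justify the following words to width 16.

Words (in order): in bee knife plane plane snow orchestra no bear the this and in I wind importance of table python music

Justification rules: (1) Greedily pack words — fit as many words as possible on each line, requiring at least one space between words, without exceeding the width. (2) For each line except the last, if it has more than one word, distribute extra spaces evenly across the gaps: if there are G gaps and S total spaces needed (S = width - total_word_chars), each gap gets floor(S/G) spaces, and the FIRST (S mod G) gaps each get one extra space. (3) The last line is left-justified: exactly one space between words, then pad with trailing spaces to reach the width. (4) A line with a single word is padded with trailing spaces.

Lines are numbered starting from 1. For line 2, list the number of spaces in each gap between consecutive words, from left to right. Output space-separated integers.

Line 1: ['in', 'bee', 'knife'] (min_width=12, slack=4)
Line 2: ['plane', 'plane', 'snow'] (min_width=16, slack=0)
Line 3: ['orchestra', 'no'] (min_width=12, slack=4)
Line 4: ['bear', 'the', 'this'] (min_width=13, slack=3)
Line 5: ['and', 'in', 'I', 'wind'] (min_width=13, slack=3)
Line 6: ['importance', 'of'] (min_width=13, slack=3)
Line 7: ['table', 'python'] (min_width=12, slack=4)
Line 8: ['music'] (min_width=5, slack=11)

Answer: 1 1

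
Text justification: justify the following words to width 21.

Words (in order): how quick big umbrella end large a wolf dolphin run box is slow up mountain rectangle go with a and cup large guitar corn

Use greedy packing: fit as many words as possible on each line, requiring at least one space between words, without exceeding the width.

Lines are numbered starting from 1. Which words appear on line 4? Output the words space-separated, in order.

Line 1: ['how', 'quick', 'big'] (min_width=13, slack=8)
Line 2: ['umbrella', 'end', 'large', 'a'] (min_width=20, slack=1)
Line 3: ['wolf', 'dolphin', 'run', 'box'] (min_width=20, slack=1)
Line 4: ['is', 'slow', 'up', 'mountain'] (min_width=19, slack=2)
Line 5: ['rectangle', 'go', 'with', 'a'] (min_width=19, slack=2)
Line 6: ['and', 'cup', 'large', 'guitar'] (min_width=20, slack=1)
Line 7: ['corn'] (min_width=4, slack=17)

Answer: is slow up mountain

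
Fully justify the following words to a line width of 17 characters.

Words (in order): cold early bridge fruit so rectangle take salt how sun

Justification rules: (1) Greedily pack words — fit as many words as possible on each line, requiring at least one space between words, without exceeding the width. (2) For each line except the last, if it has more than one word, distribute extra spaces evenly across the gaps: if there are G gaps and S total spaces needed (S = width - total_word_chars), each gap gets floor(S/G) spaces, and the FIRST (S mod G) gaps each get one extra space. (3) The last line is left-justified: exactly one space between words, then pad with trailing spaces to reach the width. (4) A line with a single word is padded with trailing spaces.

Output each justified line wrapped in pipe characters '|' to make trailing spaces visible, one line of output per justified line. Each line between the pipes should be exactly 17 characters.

Answer: |cold early bridge|
|fruit          so|
|rectangle    take|
|salt how sun     |

Derivation:
Line 1: ['cold', 'early', 'bridge'] (min_width=17, slack=0)
Line 2: ['fruit', 'so'] (min_width=8, slack=9)
Line 3: ['rectangle', 'take'] (min_width=14, slack=3)
Line 4: ['salt', 'how', 'sun'] (min_width=12, slack=5)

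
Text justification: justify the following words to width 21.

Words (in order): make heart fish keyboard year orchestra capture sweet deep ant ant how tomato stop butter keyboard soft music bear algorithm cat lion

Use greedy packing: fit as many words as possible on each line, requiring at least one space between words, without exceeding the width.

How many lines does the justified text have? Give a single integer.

Line 1: ['make', 'heart', 'fish'] (min_width=15, slack=6)
Line 2: ['keyboard', 'year'] (min_width=13, slack=8)
Line 3: ['orchestra', 'capture'] (min_width=17, slack=4)
Line 4: ['sweet', 'deep', 'ant', 'ant'] (min_width=18, slack=3)
Line 5: ['how', 'tomato', 'stop'] (min_width=15, slack=6)
Line 6: ['butter', 'keyboard', 'soft'] (min_width=20, slack=1)
Line 7: ['music', 'bear', 'algorithm'] (min_width=20, slack=1)
Line 8: ['cat', 'lion'] (min_width=8, slack=13)
Total lines: 8

Answer: 8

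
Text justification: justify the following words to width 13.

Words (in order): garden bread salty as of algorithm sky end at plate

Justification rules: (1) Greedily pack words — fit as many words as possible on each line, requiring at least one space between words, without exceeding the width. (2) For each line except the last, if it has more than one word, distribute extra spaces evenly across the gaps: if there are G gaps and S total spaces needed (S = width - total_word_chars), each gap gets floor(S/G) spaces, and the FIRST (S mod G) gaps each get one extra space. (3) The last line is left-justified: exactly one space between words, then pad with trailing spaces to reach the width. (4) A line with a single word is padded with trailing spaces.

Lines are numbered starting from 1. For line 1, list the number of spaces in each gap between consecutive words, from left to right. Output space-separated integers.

Answer: 2

Derivation:
Line 1: ['garden', 'bread'] (min_width=12, slack=1)
Line 2: ['salty', 'as', 'of'] (min_width=11, slack=2)
Line 3: ['algorithm', 'sky'] (min_width=13, slack=0)
Line 4: ['end', 'at', 'plate'] (min_width=12, slack=1)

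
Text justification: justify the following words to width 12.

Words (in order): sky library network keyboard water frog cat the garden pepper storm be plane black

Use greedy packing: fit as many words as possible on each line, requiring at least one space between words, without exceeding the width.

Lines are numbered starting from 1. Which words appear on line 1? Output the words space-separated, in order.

Line 1: ['sky', 'library'] (min_width=11, slack=1)
Line 2: ['network'] (min_width=7, slack=5)
Line 3: ['keyboard'] (min_width=8, slack=4)
Line 4: ['water', 'frog'] (min_width=10, slack=2)
Line 5: ['cat', 'the'] (min_width=7, slack=5)
Line 6: ['garden'] (min_width=6, slack=6)
Line 7: ['pepper', 'storm'] (min_width=12, slack=0)
Line 8: ['be', 'plane'] (min_width=8, slack=4)
Line 9: ['black'] (min_width=5, slack=7)

Answer: sky library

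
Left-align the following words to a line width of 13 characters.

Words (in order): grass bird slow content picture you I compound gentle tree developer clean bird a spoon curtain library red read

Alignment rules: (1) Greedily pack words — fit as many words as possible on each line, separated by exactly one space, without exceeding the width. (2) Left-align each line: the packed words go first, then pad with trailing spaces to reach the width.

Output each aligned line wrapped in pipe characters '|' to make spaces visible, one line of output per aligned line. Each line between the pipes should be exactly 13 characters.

Answer: |grass bird   |
|slow content |
|picture you I|
|compound     |
|gentle tree  |
|developer    |
|clean bird a |
|spoon curtain|
|library red  |
|read         |

Derivation:
Line 1: ['grass', 'bird'] (min_width=10, slack=3)
Line 2: ['slow', 'content'] (min_width=12, slack=1)
Line 3: ['picture', 'you', 'I'] (min_width=13, slack=0)
Line 4: ['compound'] (min_width=8, slack=5)
Line 5: ['gentle', 'tree'] (min_width=11, slack=2)
Line 6: ['developer'] (min_width=9, slack=4)
Line 7: ['clean', 'bird', 'a'] (min_width=12, slack=1)
Line 8: ['spoon', 'curtain'] (min_width=13, slack=0)
Line 9: ['library', 'red'] (min_width=11, slack=2)
Line 10: ['read'] (min_width=4, slack=9)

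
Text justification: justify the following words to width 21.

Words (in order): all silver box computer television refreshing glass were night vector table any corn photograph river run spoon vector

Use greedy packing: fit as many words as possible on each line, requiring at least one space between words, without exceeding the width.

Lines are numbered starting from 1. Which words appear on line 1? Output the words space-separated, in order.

Line 1: ['all', 'silver', 'box'] (min_width=14, slack=7)
Line 2: ['computer', 'television'] (min_width=19, slack=2)
Line 3: ['refreshing', 'glass', 'were'] (min_width=21, slack=0)
Line 4: ['night', 'vector', 'table'] (min_width=18, slack=3)
Line 5: ['any', 'corn', 'photograph'] (min_width=19, slack=2)
Line 6: ['river', 'run', 'spoon'] (min_width=15, slack=6)
Line 7: ['vector'] (min_width=6, slack=15)

Answer: all silver box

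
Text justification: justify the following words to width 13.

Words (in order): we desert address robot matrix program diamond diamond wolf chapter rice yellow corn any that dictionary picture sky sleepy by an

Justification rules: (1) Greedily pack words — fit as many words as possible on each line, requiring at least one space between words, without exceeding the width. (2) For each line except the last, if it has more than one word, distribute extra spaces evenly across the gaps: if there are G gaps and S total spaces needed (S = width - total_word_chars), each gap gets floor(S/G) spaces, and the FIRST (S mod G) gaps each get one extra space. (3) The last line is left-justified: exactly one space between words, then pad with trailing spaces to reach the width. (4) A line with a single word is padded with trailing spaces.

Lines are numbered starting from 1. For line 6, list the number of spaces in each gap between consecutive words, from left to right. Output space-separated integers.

Line 1: ['we', 'desert'] (min_width=9, slack=4)
Line 2: ['address', 'robot'] (min_width=13, slack=0)
Line 3: ['matrix'] (min_width=6, slack=7)
Line 4: ['program'] (min_width=7, slack=6)
Line 5: ['diamond'] (min_width=7, slack=6)
Line 6: ['diamond', 'wolf'] (min_width=12, slack=1)
Line 7: ['chapter', 'rice'] (min_width=12, slack=1)
Line 8: ['yellow', 'corn'] (min_width=11, slack=2)
Line 9: ['any', 'that'] (min_width=8, slack=5)
Line 10: ['dictionary'] (min_width=10, slack=3)
Line 11: ['picture', 'sky'] (min_width=11, slack=2)
Line 12: ['sleepy', 'by', 'an'] (min_width=12, slack=1)

Answer: 2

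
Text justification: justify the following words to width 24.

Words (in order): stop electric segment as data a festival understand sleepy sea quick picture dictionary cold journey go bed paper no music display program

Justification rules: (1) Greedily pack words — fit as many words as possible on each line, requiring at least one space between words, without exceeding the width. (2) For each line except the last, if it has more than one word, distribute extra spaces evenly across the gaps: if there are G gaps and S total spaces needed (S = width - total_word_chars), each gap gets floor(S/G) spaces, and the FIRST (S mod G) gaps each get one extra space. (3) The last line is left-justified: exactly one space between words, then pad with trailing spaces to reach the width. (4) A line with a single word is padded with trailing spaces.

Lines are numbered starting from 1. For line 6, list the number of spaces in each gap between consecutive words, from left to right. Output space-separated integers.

Line 1: ['stop', 'electric', 'segment', 'as'] (min_width=24, slack=0)
Line 2: ['data', 'a', 'festival'] (min_width=15, slack=9)
Line 3: ['understand', 'sleepy', 'sea'] (min_width=21, slack=3)
Line 4: ['quick', 'picture', 'dictionary'] (min_width=24, slack=0)
Line 5: ['cold', 'journey', 'go', 'bed'] (min_width=19, slack=5)
Line 6: ['paper', 'no', 'music', 'display'] (min_width=22, slack=2)
Line 7: ['program'] (min_width=7, slack=17)

Answer: 2 2 1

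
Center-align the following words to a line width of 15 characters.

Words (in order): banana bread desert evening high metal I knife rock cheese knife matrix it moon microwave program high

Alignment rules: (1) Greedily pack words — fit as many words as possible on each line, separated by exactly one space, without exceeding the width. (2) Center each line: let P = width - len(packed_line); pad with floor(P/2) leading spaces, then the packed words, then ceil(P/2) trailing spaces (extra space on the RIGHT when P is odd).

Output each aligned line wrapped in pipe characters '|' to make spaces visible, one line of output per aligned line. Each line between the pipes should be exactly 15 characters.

Line 1: ['banana', 'bread'] (min_width=12, slack=3)
Line 2: ['desert', 'evening'] (min_width=14, slack=1)
Line 3: ['high', 'metal', 'I'] (min_width=12, slack=3)
Line 4: ['knife', 'rock'] (min_width=10, slack=5)
Line 5: ['cheese', 'knife'] (min_width=12, slack=3)
Line 6: ['matrix', 'it', 'moon'] (min_width=14, slack=1)
Line 7: ['microwave'] (min_width=9, slack=6)
Line 8: ['program', 'high'] (min_width=12, slack=3)

Answer: | banana bread  |
|desert evening |
| high metal I  |
|  knife rock   |
| cheese knife  |
|matrix it moon |
|   microwave   |
| program high  |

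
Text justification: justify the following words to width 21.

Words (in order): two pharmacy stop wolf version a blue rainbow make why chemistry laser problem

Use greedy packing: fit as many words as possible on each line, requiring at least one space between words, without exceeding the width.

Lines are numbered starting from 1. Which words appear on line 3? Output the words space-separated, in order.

Answer: rainbow make why

Derivation:
Line 1: ['two', 'pharmacy', 'stop'] (min_width=17, slack=4)
Line 2: ['wolf', 'version', 'a', 'blue'] (min_width=19, slack=2)
Line 3: ['rainbow', 'make', 'why'] (min_width=16, slack=5)
Line 4: ['chemistry', 'laser'] (min_width=15, slack=6)
Line 5: ['problem'] (min_width=7, slack=14)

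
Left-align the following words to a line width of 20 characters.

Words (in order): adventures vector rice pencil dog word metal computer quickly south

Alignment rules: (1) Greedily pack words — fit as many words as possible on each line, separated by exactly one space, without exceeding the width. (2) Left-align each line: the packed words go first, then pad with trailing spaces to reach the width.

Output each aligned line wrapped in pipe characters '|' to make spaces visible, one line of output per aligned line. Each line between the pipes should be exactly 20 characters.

Answer: |adventures vector   |
|rice pencil dog word|
|metal computer      |
|quickly south       |

Derivation:
Line 1: ['adventures', 'vector'] (min_width=17, slack=3)
Line 2: ['rice', 'pencil', 'dog', 'word'] (min_width=20, slack=0)
Line 3: ['metal', 'computer'] (min_width=14, slack=6)
Line 4: ['quickly', 'south'] (min_width=13, slack=7)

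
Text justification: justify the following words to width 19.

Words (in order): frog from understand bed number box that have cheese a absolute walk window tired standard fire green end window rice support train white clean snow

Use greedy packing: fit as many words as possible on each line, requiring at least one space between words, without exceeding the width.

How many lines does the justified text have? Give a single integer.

Line 1: ['frog', 'from'] (min_width=9, slack=10)
Line 2: ['understand', 'bed'] (min_width=14, slack=5)
Line 3: ['number', 'box', 'that'] (min_width=15, slack=4)
Line 4: ['have', 'cheese', 'a'] (min_width=13, slack=6)
Line 5: ['absolute', 'walk'] (min_width=13, slack=6)
Line 6: ['window', 'tired'] (min_width=12, slack=7)
Line 7: ['standard', 'fire', 'green'] (min_width=19, slack=0)
Line 8: ['end', 'window', 'rice'] (min_width=15, slack=4)
Line 9: ['support', 'train', 'white'] (min_width=19, slack=0)
Line 10: ['clean', 'snow'] (min_width=10, slack=9)
Total lines: 10

Answer: 10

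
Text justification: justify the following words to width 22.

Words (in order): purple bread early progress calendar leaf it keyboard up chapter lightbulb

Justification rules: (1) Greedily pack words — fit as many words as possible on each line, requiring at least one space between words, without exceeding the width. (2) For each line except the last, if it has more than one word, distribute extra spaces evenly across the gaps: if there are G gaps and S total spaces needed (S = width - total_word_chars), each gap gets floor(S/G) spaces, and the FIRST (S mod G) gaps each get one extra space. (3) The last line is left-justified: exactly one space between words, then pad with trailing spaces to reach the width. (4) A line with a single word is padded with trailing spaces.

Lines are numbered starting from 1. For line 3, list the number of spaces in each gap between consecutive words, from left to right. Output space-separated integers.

Answer: 1 1 1

Derivation:
Line 1: ['purple', 'bread', 'early'] (min_width=18, slack=4)
Line 2: ['progress', 'calendar', 'leaf'] (min_width=22, slack=0)
Line 3: ['it', 'keyboard', 'up', 'chapter'] (min_width=22, slack=0)
Line 4: ['lightbulb'] (min_width=9, slack=13)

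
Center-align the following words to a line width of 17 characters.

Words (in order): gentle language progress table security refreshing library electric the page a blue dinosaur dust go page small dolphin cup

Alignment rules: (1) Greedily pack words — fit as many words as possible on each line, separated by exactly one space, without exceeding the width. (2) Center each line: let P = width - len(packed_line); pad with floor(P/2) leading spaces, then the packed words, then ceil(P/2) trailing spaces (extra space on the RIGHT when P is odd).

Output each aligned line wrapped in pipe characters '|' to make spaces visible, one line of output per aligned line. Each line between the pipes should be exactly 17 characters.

Answer: | gentle language |
| progress table  |
|    security     |
|   refreshing    |
|library electric |
| the page a blue |
|dinosaur dust go |
|   page small    |
|   dolphin cup   |

Derivation:
Line 1: ['gentle', 'language'] (min_width=15, slack=2)
Line 2: ['progress', 'table'] (min_width=14, slack=3)
Line 3: ['security'] (min_width=8, slack=9)
Line 4: ['refreshing'] (min_width=10, slack=7)
Line 5: ['library', 'electric'] (min_width=16, slack=1)
Line 6: ['the', 'page', 'a', 'blue'] (min_width=15, slack=2)
Line 7: ['dinosaur', 'dust', 'go'] (min_width=16, slack=1)
Line 8: ['page', 'small'] (min_width=10, slack=7)
Line 9: ['dolphin', 'cup'] (min_width=11, slack=6)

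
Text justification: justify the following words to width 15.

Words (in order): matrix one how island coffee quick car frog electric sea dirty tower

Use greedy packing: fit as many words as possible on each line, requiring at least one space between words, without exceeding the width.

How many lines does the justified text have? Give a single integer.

Answer: 5

Derivation:
Line 1: ['matrix', 'one', 'how'] (min_width=14, slack=1)
Line 2: ['island', 'coffee'] (min_width=13, slack=2)
Line 3: ['quick', 'car', 'frog'] (min_width=14, slack=1)
Line 4: ['electric', 'sea'] (min_width=12, slack=3)
Line 5: ['dirty', 'tower'] (min_width=11, slack=4)
Total lines: 5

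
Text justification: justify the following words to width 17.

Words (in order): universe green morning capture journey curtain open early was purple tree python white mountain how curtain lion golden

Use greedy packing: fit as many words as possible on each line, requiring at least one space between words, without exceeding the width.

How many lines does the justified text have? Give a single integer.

Line 1: ['universe', 'green'] (min_width=14, slack=3)
Line 2: ['morning', 'capture'] (min_width=15, slack=2)
Line 3: ['journey', 'curtain'] (min_width=15, slack=2)
Line 4: ['open', 'early', 'was'] (min_width=14, slack=3)
Line 5: ['purple', 'tree'] (min_width=11, slack=6)
Line 6: ['python', 'white'] (min_width=12, slack=5)
Line 7: ['mountain', 'how'] (min_width=12, slack=5)
Line 8: ['curtain', 'lion'] (min_width=12, slack=5)
Line 9: ['golden'] (min_width=6, slack=11)
Total lines: 9

Answer: 9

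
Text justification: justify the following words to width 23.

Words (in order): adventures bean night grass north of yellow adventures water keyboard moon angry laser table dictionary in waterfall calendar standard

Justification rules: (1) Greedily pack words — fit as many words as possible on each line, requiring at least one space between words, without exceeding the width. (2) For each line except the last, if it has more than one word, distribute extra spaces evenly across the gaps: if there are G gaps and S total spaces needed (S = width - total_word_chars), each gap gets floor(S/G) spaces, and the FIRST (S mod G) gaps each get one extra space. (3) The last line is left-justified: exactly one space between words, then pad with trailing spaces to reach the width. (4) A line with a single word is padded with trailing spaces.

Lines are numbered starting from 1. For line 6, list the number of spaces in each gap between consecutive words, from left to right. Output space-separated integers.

Line 1: ['adventures', 'bean', 'night'] (min_width=21, slack=2)
Line 2: ['grass', 'north', 'of', 'yellow'] (min_width=21, slack=2)
Line 3: ['adventures', 'water'] (min_width=16, slack=7)
Line 4: ['keyboard', 'moon', 'angry'] (min_width=19, slack=4)
Line 5: ['laser', 'table', 'dictionary'] (min_width=22, slack=1)
Line 6: ['in', 'waterfall', 'calendar'] (min_width=21, slack=2)
Line 7: ['standard'] (min_width=8, slack=15)

Answer: 2 2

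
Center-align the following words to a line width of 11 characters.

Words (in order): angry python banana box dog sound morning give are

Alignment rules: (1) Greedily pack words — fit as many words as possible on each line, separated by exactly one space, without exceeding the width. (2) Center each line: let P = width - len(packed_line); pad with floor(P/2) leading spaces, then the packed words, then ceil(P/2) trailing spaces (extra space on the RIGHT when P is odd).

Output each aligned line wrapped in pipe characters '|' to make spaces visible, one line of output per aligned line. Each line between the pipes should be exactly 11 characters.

Line 1: ['angry'] (min_width=5, slack=6)
Line 2: ['python'] (min_width=6, slack=5)
Line 3: ['banana', 'box'] (min_width=10, slack=1)
Line 4: ['dog', 'sound'] (min_width=9, slack=2)
Line 5: ['morning'] (min_width=7, slack=4)
Line 6: ['give', 'are'] (min_width=8, slack=3)

Answer: |   angry   |
|  python   |
|banana box |
| dog sound |
|  morning  |
| give are  |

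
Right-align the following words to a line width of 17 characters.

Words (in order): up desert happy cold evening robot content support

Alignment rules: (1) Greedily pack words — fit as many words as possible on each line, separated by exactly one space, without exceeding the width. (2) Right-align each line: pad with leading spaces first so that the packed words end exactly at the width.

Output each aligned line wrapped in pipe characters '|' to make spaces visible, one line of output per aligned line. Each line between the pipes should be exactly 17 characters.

Line 1: ['up', 'desert', 'happy'] (min_width=15, slack=2)
Line 2: ['cold', 'evening'] (min_width=12, slack=5)
Line 3: ['robot', 'content'] (min_width=13, slack=4)
Line 4: ['support'] (min_width=7, slack=10)

Answer: |  up desert happy|
|     cold evening|
|    robot content|
|          support|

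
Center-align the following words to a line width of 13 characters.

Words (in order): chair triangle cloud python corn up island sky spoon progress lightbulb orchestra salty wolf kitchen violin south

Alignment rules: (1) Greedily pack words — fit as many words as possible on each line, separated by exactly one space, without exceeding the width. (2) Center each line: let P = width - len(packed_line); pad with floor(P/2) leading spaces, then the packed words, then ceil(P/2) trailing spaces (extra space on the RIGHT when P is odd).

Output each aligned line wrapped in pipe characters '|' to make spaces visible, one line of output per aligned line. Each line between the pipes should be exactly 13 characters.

Line 1: ['chair'] (min_width=5, slack=8)
Line 2: ['triangle'] (min_width=8, slack=5)
Line 3: ['cloud', 'python'] (min_width=12, slack=1)
Line 4: ['corn', 'up'] (min_width=7, slack=6)
Line 5: ['island', 'sky'] (min_width=10, slack=3)
Line 6: ['spoon'] (min_width=5, slack=8)
Line 7: ['progress'] (min_width=8, slack=5)
Line 8: ['lightbulb'] (min_width=9, slack=4)
Line 9: ['orchestra'] (min_width=9, slack=4)
Line 10: ['salty', 'wolf'] (min_width=10, slack=3)
Line 11: ['kitchen'] (min_width=7, slack=6)
Line 12: ['violin', 'south'] (min_width=12, slack=1)

Answer: |    chair    |
|  triangle   |
|cloud python |
|   corn up   |
| island sky  |
|    spoon    |
|  progress   |
|  lightbulb  |
|  orchestra  |
| salty wolf  |
|   kitchen   |
|violin south |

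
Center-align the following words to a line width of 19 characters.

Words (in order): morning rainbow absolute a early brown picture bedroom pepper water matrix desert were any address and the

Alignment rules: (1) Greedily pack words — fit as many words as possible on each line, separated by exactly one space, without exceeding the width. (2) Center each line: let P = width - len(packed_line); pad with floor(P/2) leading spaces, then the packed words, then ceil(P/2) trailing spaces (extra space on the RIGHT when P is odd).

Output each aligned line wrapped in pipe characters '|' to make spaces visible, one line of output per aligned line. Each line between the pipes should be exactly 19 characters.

Answer: |  morning rainbow  |
| absolute a early  |
|   brown picture   |
|  bedroom pepper   |
|water matrix desert|
| were any address  |
|      and the      |

Derivation:
Line 1: ['morning', 'rainbow'] (min_width=15, slack=4)
Line 2: ['absolute', 'a', 'early'] (min_width=16, slack=3)
Line 3: ['brown', 'picture'] (min_width=13, slack=6)
Line 4: ['bedroom', 'pepper'] (min_width=14, slack=5)
Line 5: ['water', 'matrix', 'desert'] (min_width=19, slack=0)
Line 6: ['were', 'any', 'address'] (min_width=16, slack=3)
Line 7: ['and', 'the'] (min_width=7, slack=12)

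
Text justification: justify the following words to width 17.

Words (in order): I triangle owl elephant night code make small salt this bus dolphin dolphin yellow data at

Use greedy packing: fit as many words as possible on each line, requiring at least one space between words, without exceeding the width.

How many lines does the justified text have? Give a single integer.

Answer: 6

Derivation:
Line 1: ['I', 'triangle', 'owl'] (min_width=14, slack=3)
Line 2: ['elephant', 'night'] (min_width=14, slack=3)
Line 3: ['code', 'make', 'small'] (min_width=15, slack=2)
Line 4: ['salt', 'this', 'bus'] (min_width=13, slack=4)
Line 5: ['dolphin', 'dolphin'] (min_width=15, slack=2)
Line 6: ['yellow', 'data', 'at'] (min_width=14, slack=3)
Total lines: 6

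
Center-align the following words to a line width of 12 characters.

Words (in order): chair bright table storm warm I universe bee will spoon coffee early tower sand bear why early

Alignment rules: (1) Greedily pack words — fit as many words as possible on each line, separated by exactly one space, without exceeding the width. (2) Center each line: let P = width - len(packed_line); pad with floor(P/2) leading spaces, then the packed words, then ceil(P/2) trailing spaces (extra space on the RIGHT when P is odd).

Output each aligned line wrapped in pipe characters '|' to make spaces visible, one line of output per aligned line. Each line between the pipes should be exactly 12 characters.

Line 1: ['chair', 'bright'] (min_width=12, slack=0)
Line 2: ['table', 'storm'] (min_width=11, slack=1)
Line 3: ['warm', 'I'] (min_width=6, slack=6)
Line 4: ['universe', 'bee'] (min_width=12, slack=0)
Line 5: ['will', 'spoon'] (min_width=10, slack=2)
Line 6: ['coffee', 'early'] (min_width=12, slack=0)
Line 7: ['tower', 'sand'] (min_width=10, slack=2)
Line 8: ['bear', 'why'] (min_width=8, slack=4)
Line 9: ['early'] (min_width=5, slack=7)

Answer: |chair bright|
|table storm |
|   warm I   |
|universe bee|
| will spoon |
|coffee early|
| tower sand |
|  bear why  |
|   early    |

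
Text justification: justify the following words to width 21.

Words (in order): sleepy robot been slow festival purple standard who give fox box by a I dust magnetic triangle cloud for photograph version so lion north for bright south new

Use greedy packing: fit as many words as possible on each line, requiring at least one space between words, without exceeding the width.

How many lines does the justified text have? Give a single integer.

Answer: 8

Derivation:
Line 1: ['sleepy', 'robot', 'been'] (min_width=17, slack=4)
Line 2: ['slow', 'festival', 'purple'] (min_width=20, slack=1)
Line 3: ['standard', 'who', 'give', 'fox'] (min_width=21, slack=0)
Line 4: ['box', 'by', 'a', 'I', 'dust'] (min_width=15, slack=6)
Line 5: ['magnetic', 'triangle'] (min_width=17, slack=4)
Line 6: ['cloud', 'for', 'photograph'] (min_width=20, slack=1)
Line 7: ['version', 'so', 'lion', 'north'] (min_width=21, slack=0)
Line 8: ['for', 'bright', 'south', 'new'] (min_width=20, slack=1)
Total lines: 8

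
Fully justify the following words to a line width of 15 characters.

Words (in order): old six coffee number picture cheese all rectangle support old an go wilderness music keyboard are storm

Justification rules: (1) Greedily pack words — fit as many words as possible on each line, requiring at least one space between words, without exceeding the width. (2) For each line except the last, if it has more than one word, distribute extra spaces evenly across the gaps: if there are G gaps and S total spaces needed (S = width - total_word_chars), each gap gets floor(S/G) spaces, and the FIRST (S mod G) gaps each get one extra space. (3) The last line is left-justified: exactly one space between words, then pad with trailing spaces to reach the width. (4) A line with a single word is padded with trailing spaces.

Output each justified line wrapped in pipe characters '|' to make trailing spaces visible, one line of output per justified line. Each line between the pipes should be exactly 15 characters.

Answer: |old  six coffee|
|number  picture|
|cheese      all|
|rectangle      |
|support  old an|
|go   wilderness|
|music  keyboard|
|are storm      |

Derivation:
Line 1: ['old', 'six', 'coffee'] (min_width=14, slack=1)
Line 2: ['number', 'picture'] (min_width=14, slack=1)
Line 3: ['cheese', 'all'] (min_width=10, slack=5)
Line 4: ['rectangle'] (min_width=9, slack=6)
Line 5: ['support', 'old', 'an'] (min_width=14, slack=1)
Line 6: ['go', 'wilderness'] (min_width=13, slack=2)
Line 7: ['music', 'keyboard'] (min_width=14, slack=1)
Line 8: ['are', 'storm'] (min_width=9, slack=6)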